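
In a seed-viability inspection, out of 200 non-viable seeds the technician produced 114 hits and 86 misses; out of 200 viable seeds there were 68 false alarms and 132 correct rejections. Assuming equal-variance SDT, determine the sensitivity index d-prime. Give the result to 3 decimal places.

H = 114/200 = 0.5700
FA = 68/200 = 0.3400
z(H) = 0.1764
z(FA) = -0.4125
d' = z(H) − z(FA) = 0.1764 − (-0.4125) = 0.5889

d-prime = 0.589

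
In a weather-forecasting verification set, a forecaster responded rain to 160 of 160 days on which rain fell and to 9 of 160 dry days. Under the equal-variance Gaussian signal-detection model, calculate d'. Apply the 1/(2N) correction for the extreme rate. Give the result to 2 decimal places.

d' = 4.32

The hit rate is 160/160 = 1, so apply the 1/(2N) correction: H → 1 − 1/(2·160) = 0.99687.
z(H) = z(0.99687) = 2.734
z(FA) = z(0.05625) = -1.587
d' = 2.734 − (-1.587) = 4.321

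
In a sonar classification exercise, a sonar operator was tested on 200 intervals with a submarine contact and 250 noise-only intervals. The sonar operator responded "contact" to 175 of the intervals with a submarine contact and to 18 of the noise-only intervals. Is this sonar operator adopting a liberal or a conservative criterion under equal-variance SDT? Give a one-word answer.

conservative

z(H) = 1.150, z(FA) = -1.461
c = −½·(z(H) + z(FA)) = 0.1555
c > 0 → conservative criterion (biased toward responding “no”).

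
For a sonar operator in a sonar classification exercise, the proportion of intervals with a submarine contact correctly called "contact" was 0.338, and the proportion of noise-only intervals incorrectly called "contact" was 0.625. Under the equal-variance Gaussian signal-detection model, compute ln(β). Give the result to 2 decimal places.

ln β = -0.04

z(H) = z(0.338) = -0.418
z(FA) = z(0.625) = 0.319
ln β = −½·[z(H)² − z(FA)²] = −0.5 × (0.175 − 0.102) = -0.0365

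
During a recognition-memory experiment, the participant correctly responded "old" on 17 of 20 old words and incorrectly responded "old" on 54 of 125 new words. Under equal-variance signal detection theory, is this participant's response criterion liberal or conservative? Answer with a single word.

z(H) = 1.036, z(FA) = -0.171
c = −½·(z(H) + z(FA)) = -0.4325
c < 0 → liberal criterion (biased toward responding “yes”).

liberal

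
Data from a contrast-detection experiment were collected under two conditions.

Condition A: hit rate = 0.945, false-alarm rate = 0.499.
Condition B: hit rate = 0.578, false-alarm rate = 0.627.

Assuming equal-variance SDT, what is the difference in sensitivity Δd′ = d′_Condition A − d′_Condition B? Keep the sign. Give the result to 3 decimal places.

Δd′ = 1.728

Condition A: z(0.945) = 1.5982, z(0.499) = -0.0025, d' = 1.6007
Condition B: z(0.578) = 0.1968, z(0.627) = 0.3239, d' = -0.1271
Δd' = d'_Condition A − d'_Condition B = 1.6007 − (-0.1271) = 1.7278
Condition A has the higher sensitivity.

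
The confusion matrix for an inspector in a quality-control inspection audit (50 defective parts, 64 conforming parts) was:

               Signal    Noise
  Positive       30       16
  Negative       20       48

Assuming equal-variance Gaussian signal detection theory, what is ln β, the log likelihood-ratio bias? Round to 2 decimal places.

H = 30/50 = 0.6000
FA = 16/64 = 0.2500
Φ⁻¹(H) = Φ⁻¹(0.6000) = 0.253
Φ⁻¹(FA) = Φ⁻¹(0.2500) = -0.674
ln β = −½·[z(H)² − z(FA)²] = −0.5 × (0.064 − 0.454) = 0.195

ln β = 0.20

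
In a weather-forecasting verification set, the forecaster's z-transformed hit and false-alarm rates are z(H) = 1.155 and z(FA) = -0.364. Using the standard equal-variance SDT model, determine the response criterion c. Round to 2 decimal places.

c = -0.40

c = −½·[z(H) + z(FA)] = −½·(1.155 + (-0.364)) = -0.3955
c < 0: the forecaster has a liberal response bias.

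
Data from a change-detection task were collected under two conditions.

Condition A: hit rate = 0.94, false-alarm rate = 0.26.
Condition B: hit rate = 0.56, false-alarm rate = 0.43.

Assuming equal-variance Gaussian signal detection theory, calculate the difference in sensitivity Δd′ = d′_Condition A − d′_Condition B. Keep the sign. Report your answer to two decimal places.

Δd′ = 1.87

Condition A: z(0.94) = 1.555, z(0.26) = -0.643, d' = 2.198
Condition B: z(0.56) = 0.151, z(0.43) = -0.176, d' = 0.327
Δd' = d'_Condition A − d'_Condition B = 2.198 − 0.327 = 1.871
Condition A has the higher sensitivity.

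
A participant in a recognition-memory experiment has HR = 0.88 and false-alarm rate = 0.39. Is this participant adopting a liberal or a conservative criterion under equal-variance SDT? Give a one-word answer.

liberal

z(H) = 1.175, z(FA) = -0.279
c = −½·(z(H) + z(FA)) = -0.448
c < 0 → liberal criterion (biased toward responding “yes”).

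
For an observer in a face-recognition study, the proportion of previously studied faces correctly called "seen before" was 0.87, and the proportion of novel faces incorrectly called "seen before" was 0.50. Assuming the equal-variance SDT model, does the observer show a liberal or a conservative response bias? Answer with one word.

liberal

z(H) = 1.126, z(FA) = 0.000
c = −½·(z(H) + z(FA)) = -0.563
c < 0 → liberal criterion (biased toward responding “yes”).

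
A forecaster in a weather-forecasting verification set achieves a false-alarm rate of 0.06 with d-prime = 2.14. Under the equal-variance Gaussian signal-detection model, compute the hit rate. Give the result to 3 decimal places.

hit rate = 0.721

z(false-alarm rate) = z(0.06) = -1.5548
z(H) = z(FA) + d' = -1.5548 + 2.14 = 0.5852
hit rate = Φ(0.5852) = 0.7208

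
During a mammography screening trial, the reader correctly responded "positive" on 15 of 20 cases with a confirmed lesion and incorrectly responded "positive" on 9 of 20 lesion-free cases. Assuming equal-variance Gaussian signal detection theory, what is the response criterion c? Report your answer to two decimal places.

c = -0.27

H = 15/20 = 0.7500
FA = 9/20 = 0.4500
Φ⁻¹(H) = Φ⁻¹(0.7500) = 0.674
Φ⁻¹(FA) = Φ⁻¹(0.4500) = -0.126
c = −½·[z(H) + z(FA)] = −0.5 × (0.674 + (-0.126)) = -0.274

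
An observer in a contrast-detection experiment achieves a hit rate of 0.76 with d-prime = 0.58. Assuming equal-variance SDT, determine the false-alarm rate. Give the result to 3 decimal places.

false-alarm rate = 0.550

z(hit rate) = z(0.76) = 0.7063
z(FA) = z(H) − d' = 0.7063 − 0.58 = 0.1263
false-alarm rate = Φ(0.1263) = 0.5503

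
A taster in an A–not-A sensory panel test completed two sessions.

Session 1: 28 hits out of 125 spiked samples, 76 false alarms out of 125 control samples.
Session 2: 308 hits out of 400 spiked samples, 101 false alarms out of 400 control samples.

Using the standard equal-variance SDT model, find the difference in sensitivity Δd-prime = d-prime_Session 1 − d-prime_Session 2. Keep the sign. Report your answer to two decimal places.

Δd-prime = -2.44

Session 1: z(0.2240) = -0.759, z(0.6080) = 0.274, d' = -1.033
Session 2: z(0.7700) = 0.739, z(0.2525) = -0.667, d' = 1.406
Δd' = d'_Session 1 − d'_Session 2 = -1.033 − 1.406 = -2.439
Session 2 has the higher sensitivity.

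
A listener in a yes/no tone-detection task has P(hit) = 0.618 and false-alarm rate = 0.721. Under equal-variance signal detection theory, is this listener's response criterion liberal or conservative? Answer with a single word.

liberal

z(H) = 0.300, z(FA) = 0.586
c = −½·(z(H) + z(FA)) = -0.443
c < 0 → liberal criterion (biased toward responding “yes”).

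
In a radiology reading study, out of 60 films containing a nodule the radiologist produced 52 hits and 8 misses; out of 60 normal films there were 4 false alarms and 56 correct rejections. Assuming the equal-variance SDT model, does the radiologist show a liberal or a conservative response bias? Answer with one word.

z(H) = 1.111, z(FA) = -1.501
c = −½·(z(H) + z(FA)) = 0.195
c > 0 → conservative criterion (biased toward responding “no”).

conservative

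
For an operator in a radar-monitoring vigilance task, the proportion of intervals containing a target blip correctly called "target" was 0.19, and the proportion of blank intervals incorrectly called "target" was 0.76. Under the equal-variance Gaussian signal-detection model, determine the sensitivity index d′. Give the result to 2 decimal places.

z(H) = -0.878
z(FA) = 0.706
d' = z(H) − z(FA) = -0.878 − 0.706 = -1.584

d′ = -1.58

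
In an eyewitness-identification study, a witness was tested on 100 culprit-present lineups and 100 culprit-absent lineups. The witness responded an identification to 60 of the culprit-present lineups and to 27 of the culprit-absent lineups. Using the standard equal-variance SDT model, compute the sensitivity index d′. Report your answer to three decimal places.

d′ = 0.866

H = 60/100 = 0.6000
FA = 27/100 = 0.2700
Φ⁻¹(0.6000) = 0.2533, Φ⁻¹(0.2700) = -0.6128
d' = z(H) − z(FA) = 0.2533 − (-0.6128) = 0.8661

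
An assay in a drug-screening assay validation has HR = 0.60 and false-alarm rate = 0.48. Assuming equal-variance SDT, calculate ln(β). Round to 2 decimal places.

ln β = -0.03

z(0.60) = 0.253, z(0.48) = -0.050
ln β = −½·[z(H)² − z(FA)²] = −0.5 × (0.064 − 0.003) = -0.0305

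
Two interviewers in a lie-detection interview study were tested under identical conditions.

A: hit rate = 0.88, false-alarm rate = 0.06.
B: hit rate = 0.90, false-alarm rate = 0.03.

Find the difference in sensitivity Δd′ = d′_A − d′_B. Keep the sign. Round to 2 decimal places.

Δd′ = -0.43

A: z(0.88) = 1.175, z(0.06) = -1.555, d' = 2.730
B: z(0.90) = 1.282, z(0.03) = -1.881, d' = 3.163
Δd' = d'_A − d'_B = 2.730 − 3.163 = -0.433
B has the higher sensitivity.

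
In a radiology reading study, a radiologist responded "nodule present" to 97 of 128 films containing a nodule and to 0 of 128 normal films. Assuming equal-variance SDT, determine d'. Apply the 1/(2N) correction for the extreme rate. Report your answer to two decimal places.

d' = 3.36

The false-alarm rate is 0/128 = 0, so apply the 1/(2N) correction: FA → 1/(2·128) = 0.00391.
z(H) = z(0.75781) = 0.699
z(FA) = z(0.00391) = -2.660
d' = 0.699 − (-2.660) = 3.359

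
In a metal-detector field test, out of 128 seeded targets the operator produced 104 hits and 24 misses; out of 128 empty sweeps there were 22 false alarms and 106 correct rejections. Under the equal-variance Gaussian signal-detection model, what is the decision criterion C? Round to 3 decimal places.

H = 104/128 = 0.8125
FA = 22/128 = 0.1719
Φ⁻¹(H) = 0.8871
Φ⁻¹(FA) = -0.9467
c = −½·[z(H) + z(FA)] = −0.5 × (0.8871 + (-0.9467)) = 0.0298

C = 0.030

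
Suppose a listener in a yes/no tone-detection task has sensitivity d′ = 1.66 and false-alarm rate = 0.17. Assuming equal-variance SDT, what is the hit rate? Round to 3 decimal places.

z(false-alarm rate) = z(0.17) = -0.9542
z(H) = z(FA) + d' = -0.9542 + 1.66 = 0.7058
hit rate = Φ(0.7058) = 0.7598

hit rate = 0.760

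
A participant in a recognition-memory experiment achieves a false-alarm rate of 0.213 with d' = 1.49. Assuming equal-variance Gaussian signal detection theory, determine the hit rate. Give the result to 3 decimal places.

hit rate = 0.756

z(false-alarm rate) = z(0.213) = -0.7961
z(H) = z(FA) + d' = -0.7961 + 1.49 = 0.6939
hit rate = Φ(0.6939) = 0.7561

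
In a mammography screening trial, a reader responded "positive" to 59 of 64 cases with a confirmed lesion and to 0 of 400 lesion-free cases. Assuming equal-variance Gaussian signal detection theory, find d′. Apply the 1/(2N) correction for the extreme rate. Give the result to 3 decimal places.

The false-alarm rate is 0/400 = 0, so apply the 1/(2N) correction: FA → 1/(2·400) = 0.00125.
z(H) = z(0.92188) = 1.4178
z(FA) = z(0.00125) = -3.0233
d' = 1.4178 − (-3.0233) = 4.4411

d′ = 4.441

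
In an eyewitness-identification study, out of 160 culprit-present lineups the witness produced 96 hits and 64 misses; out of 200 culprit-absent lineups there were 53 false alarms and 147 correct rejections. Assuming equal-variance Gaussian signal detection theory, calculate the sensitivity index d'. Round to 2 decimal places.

d' = 0.88

H = 96/160 = 0.6000
FA = 53/200 = 0.2650
z(0.6000) = 0.253, z(0.2650) = -0.628
d' = z(H) − z(FA) = 0.253 − (-0.628) = 0.881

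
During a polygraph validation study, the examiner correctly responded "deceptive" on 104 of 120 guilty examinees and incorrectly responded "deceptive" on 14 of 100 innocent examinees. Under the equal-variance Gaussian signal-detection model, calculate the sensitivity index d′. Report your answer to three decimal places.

H = 104/120 = 0.8667
FA = 14/100 = 0.1400
z(H) = 1.1109
z(FA) = -1.0803
d' = z(H) − z(FA) = 1.1109 − (-1.0803) = 2.1912

d′ = 2.191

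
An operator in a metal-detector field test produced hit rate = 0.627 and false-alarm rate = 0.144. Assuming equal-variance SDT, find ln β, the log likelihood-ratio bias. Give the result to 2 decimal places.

ln β = 0.51

z(H) = 0.324
z(FA) = -1.063
ln β = −½·[z(H)² − z(FA)²] = −0.5 × (0.105 − 1.130) = 0.5125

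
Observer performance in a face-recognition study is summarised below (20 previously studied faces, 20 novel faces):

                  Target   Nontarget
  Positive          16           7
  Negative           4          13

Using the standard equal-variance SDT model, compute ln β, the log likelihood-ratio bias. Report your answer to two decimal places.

ln β = -0.28

H = 16/20 = 0.8000
FA = 7/20 = 0.3500
z(0.8000) = 0.842, z(0.3500) = -0.385
ln β = −½·[z(H)² − z(FA)²] = −0.5 × (0.709 − 0.148) = -0.2805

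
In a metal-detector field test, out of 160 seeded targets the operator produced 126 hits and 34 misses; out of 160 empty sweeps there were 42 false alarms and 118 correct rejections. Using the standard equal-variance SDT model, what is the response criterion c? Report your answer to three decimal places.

H = 126/160 = 0.7875
FA = 42/160 = 0.2625
z(0.7875) = 0.7978, z(0.2625) = -0.6357
c = −½·[z(H) + z(FA)] = −0.5 × (0.7978 + (-0.6357)) = -0.08105

c = -0.081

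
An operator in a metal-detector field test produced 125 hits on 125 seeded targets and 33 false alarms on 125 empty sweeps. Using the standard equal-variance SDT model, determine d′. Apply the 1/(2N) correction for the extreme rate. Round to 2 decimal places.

d′ = 3.28

The hit rate is 125/125 = 1, so apply the 1/(2N) correction: H → 1 − 1/(2·125) = 0.99600.
z(H) = z(0.99600) = 2.652
z(FA) = z(0.26400) = -0.631
d' = 2.652 − (-0.631) = 3.283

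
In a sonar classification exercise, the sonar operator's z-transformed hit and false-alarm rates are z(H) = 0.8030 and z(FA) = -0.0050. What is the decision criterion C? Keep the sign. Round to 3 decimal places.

c = −½·[z(H) + z(FA)] = −½·(0.8030 + (-0.0050)) = -0.3990
c < 0: the sonar operator has a liberal response bias.

C = -0.399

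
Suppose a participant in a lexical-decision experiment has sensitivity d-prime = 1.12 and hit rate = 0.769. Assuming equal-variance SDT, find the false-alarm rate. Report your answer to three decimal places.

z(hit rate) = z(0.769) = 0.7356
z(FA) = z(H) − d' = 0.7356 − 1.12 = -0.3844
false-alarm rate = Φ(-0.3844) = 0.3503

false-alarm rate = 0.350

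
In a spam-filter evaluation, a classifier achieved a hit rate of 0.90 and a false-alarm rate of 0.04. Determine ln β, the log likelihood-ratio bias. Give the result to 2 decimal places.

z(H) = z(0.90) = 1.282
z(FA) = z(0.04) = -1.751
ln β = −½·[z(H)² − z(FA)²] = −0.5 × (1.644 − 3.066) = 0.711

ln β = 0.71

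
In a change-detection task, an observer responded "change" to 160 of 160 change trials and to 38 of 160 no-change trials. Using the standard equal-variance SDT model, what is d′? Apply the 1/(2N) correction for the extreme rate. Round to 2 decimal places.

d′ = 3.45

The hit rate is 160/160 = 1, so apply the 1/(2N) correction: H → 1 − 1/(2·160) = 0.99687.
z(H) = z(0.99687) = 2.734
z(FA) = z(0.23750) = -0.714
d' = 2.734 − (-0.714) = 3.448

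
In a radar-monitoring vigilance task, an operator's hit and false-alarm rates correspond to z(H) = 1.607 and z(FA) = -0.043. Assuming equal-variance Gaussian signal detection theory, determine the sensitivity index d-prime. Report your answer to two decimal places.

d-prime = 1.65

d' = z(H) − z(FA) = 1.607 − (-0.043) = 1.650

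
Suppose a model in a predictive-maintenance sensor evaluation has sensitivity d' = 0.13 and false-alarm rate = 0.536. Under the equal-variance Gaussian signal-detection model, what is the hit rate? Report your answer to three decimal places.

hit rate = 0.587

z(false-alarm rate) = z(0.536) = 0.0904
z(H) = z(FA) + d' = 0.0904 + 0.13 = 0.2204
hit rate = Φ(0.2204) = 0.5872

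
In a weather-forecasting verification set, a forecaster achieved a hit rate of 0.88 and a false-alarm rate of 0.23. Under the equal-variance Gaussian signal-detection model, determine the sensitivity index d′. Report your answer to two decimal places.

d′ = 1.91

z(H) = z(0.88) = 1.175
z(FA) = z(0.23) = -0.739
d' = z(H) − z(FA) = 1.175 − (-0.739) = 1.914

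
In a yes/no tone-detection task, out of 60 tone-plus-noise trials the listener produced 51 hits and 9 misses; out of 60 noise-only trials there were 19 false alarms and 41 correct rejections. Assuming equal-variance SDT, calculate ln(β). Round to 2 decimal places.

H = 51/60 = 0.8500
FA = 19/60 = 0.3167
z(0.8500) = 1.036, z(0.3167) = -0.477
ln β = −½·[z(H)² − z(FA)²] = −0.5 × (1.073 − 0.228) = -0.4225

ln β = -0.42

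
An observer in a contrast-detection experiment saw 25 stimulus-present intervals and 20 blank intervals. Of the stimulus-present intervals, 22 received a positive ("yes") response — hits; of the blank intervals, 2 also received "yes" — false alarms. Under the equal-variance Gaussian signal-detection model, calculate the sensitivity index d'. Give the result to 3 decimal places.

d' = 2.457

H = 22/25 = 0.8800
FA = 2/20 = 0.1000
z(H) = z(0.8800) = 1.1750
z(FA) = z(0.1000) = -1.2816
d' = z(H) − z(FA) = 1.1750 − (-1.2816) = 2.4566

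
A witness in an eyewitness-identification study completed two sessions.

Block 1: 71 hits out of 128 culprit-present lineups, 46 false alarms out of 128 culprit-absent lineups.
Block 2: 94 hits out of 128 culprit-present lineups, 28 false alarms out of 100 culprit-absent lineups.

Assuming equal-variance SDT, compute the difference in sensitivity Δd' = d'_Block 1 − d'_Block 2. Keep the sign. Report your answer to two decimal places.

Block 1: z(0.5547) = 0.138, z(0.3594) = -0.360, d' = 0.498
Block 2: z(0.7344) = 0.626, z(0.2800) = -0.583, d' = 1.209
Δd' = d'_Block 1 − d'_Block 2 = 0.498 − 1.209 = -0.711
Block 2 has the higher sensitivity.

Δd' = -0.71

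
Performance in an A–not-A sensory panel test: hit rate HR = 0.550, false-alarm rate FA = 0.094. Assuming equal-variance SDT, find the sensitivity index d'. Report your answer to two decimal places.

z(H) = 0.1257
z(FA) = -1.3165
d' = z(H) − z(FA) = 0.1257 − (-1.3165) = 1.4422

d' = 1.44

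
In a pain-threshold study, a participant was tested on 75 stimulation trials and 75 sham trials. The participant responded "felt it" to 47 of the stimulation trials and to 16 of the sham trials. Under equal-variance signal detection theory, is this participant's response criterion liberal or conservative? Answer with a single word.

conservative

z(H) = 0.323, z(FA) = -0.795
c = −½·(z(H) + z(FA)) = 0.236
c > 0 → conservative criterion (biased toward responding “no”).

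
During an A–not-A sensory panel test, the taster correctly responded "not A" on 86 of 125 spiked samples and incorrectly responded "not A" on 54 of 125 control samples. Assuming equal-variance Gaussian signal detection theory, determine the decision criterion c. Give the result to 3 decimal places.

c = -0.159

H = 86/125 = 0.6880
FA = 54/125 = 0.4320
Φ⁻¹(0.6880) = 0.4902, Φ⁻¹(0.4320) = -0.1713
c = −½·[z(H) + z(FA)] = −0.5 × (0.4902 + (-0.1713)) = -0.15945
c < 0: the taster has a liberal response bias.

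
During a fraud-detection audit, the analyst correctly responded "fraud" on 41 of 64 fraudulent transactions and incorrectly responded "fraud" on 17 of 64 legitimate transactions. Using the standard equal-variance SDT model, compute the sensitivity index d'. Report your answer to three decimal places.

H = 41/64 = 0.6406
FA = 17/64 = 0.2656
z(0.6406) = 0.3601, z(0.2656) = -0.6262
d' = z(H) − z(FA) = 0.3601 − (-0.6262) = 0.9863

d' = 0.986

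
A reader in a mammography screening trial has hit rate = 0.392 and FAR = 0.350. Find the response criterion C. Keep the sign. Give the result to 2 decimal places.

C = 0.33

z(H) = z(0.392) = -0.2741
z(FA) = z(0.350) = -0.3853
c = −½·[z(H) + z(FA)] = −0.5 × (-0.2741 + (-0.3853)) = 0.3297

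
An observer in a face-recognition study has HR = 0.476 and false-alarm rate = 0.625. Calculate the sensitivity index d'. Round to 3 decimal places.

z(H) = z(0.476) = -0.0602
z(FA) = z(0.625) = 0.3186
d' = z(H) − z(FA) = -0.0602 − 0.3186 = -0.3788

d' = -0.379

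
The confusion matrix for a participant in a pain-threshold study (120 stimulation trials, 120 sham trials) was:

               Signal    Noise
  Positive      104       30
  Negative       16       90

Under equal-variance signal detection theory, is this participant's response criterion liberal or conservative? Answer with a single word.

liberal

z(H) = 1.111, z(FA) = -0.674
c = −½·(z(H) + z(FA)) = -0.2185
c < 0 → liberal criterion (biased toward responding “yes”).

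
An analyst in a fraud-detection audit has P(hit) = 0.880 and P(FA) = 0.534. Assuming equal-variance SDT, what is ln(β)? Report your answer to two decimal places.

ln β = -0.69

z(0.880) = 1.175, z(0.534) = 0.085
ln β = −½·[z(H)² − z(FA)²] = −0.5 × (1.381 − 0.007) = -0.687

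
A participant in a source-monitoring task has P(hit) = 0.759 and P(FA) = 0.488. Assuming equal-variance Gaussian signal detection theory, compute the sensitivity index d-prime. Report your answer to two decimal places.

d-prime = 0.73

z(0.759) = 0.7031, z(0.488) = -0.0301
d' = z(H) − z(FA) = 0.7031 − (-0.0301) = 0.7332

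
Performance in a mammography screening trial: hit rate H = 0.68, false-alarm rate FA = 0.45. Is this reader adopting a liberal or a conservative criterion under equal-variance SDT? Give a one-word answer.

liberal

z(H) = 0.468, z(FA) = -0.126
c = −½·(z(H) + z(FA)) = -0.171
c < 0 → liberal criterion (biased toward responding “yes”).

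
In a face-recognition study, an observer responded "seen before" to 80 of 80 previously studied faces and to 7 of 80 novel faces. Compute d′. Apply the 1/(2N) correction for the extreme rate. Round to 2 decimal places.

d′ = 3.85

The hit rate is 80/80 = 1, so apply the 1/(2N) correction: H → 1 − 1/(2·80) = 0.99375.
z(H) = z(0.99375) = 2.498
z(FA) = z(0.08750) = -1.356
d' = 2.498 − (-1.356) = 3.854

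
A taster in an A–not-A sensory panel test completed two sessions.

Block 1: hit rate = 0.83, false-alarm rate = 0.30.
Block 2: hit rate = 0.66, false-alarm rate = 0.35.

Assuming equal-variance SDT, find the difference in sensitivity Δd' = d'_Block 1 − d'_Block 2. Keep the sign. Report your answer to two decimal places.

Block 1: z(0.83) = 0.954, z(0.30) = -0.524, d' = 1.478
Block 2: z(0.66) = 0.412, z(0.35) = -0.385, d' = 0.797
Δd' = d'_Block 1 − d'_Block 2 = 1.478 − 0.797 = 0.681
Block 1 has the higher sensitivity.

Δd' = 0.68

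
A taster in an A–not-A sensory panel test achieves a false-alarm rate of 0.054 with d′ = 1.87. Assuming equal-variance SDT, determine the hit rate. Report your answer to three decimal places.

z(false-alarm rate) = z(0.054) = -1.6072
z(H) = z(FA) + d' = -1.6072 + 1.87 = 0.2628
hit rate = Φ(0.2628) = 0.6036

hit rate = 0.604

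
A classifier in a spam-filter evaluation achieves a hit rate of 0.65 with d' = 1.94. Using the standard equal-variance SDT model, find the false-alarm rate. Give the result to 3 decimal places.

false-alarm rate = 0.060

z(hit rate) = z(0.65) = 0.3853
z(FA) = z(H) − d' = 0.3853 − 1.94 = -1.5547
false-alarm rate = Φ(-1.5547) = 0.0600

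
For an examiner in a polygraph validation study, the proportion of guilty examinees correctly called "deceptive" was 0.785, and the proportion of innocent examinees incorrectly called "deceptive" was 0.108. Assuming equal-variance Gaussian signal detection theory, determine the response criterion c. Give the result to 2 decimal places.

z(H) = 0.7892
z(FA) = -1.2372
c = −½·[z(H) + z(FA)] = −0.5 × (0.7892 + (-1.2372)) = 0.2240
c > 0: the examiner has a conservative response bias.

c = 0.22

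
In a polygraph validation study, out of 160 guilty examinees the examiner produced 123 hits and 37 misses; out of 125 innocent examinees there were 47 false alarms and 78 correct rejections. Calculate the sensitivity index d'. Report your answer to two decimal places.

H = 123/160 = 0.7688
FA = 47/125 = 0.3760
Φ⁻¹(H) = Φ⁻¹(0.7688) = 0.735
Φ⁻¹(FA) = Φ⁻¹(0.3760) = -0.316
d' = z(H) − z(FA) = 0.735 − (-0.316) = 1.051

d' = 1.05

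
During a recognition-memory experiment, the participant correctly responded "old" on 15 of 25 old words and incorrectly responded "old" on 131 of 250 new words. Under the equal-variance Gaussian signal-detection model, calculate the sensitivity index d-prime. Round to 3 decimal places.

H = 15/25 = 0.6000
FA = 131/250 = 0.5240
Φ⁻¹(H) = 0.2533
Φ⁻¹(FA) = 0.0602
d' = z(H) − z(FA) = 0.2533 − 0.0602 = 0.1931

d-prime = 0.193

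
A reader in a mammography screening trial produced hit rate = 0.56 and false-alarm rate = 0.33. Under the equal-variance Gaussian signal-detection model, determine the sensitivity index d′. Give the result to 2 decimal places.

z(H) = 0.151
z(FA) = -0.440
d' = z(H) − z(FA) = 0.151 − (-0.440) = 0.591

d′ = 0.59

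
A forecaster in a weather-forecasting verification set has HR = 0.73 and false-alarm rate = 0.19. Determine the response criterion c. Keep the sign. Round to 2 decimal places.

c = 0.13

z(H) = z(0.73) = 0.6128
z(FA) = z(0.19) = -0.8779
c = −½·[z(H) + z(FA)] = −0.5 × (0.6128 + (-0.8779)) = 0.13255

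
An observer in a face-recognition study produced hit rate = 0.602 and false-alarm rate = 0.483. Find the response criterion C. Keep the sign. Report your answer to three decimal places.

C = -0.108

z(H) = 0.2585
z(FA) = -0.0426
c = −½·[z(H) + z(FA)] = −0.5 × (0.2585 + (-0.0426)) = -0.10795
c < 0: the observer has a liberal response bias.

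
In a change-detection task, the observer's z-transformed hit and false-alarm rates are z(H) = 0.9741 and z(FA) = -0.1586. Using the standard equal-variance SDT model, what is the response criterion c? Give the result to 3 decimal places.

c = -0.408

c = −½·[z(H) + z(FA)] = −½·(0.9741 + (-0.1586)) = -0.40775
c < 0: the observer has a liberal response bias.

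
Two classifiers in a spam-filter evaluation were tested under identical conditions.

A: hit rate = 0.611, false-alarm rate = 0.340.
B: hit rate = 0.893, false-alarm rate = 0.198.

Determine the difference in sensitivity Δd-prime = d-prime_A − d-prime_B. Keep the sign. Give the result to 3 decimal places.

Δd-prime = -1.397

A: z(0.611) = 0.2819, z(0.340) = -0.4125, d' = 0.6944
B: z(0.893) = 1.2426, z(0.198) = -0.8488, d' = 2.0914
Δd' = d'_A − d'_B = 0.6944 − 2.0914 = -1.3970
B has the higher sensitivity.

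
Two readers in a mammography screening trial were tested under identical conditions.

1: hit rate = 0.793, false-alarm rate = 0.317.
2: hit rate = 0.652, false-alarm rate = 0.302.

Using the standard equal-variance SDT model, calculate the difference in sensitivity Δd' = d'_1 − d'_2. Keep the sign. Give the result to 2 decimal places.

Δd' = 0.38

1: z(0.793) = 0.817, z(0.317) = -0.476, d' = 1.293
2: z(0.652) = 0.391, z(0.302) = -0.519, d' = 0.910
Δd' = d'_1 − d'_2 = 1.293 − 0.910 = 0.383
1 has the higher sensitivity.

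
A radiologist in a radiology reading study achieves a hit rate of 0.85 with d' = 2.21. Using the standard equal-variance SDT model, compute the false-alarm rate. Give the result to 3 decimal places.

z(hit rate) = z(0.85) = 1.0364
z(FA) = z(H) − d' = 1.0364 − 2.21 = -1.1736
false-alarm rate = Φ(-1.1736) = 0.1203

false-alarm rate = 0.120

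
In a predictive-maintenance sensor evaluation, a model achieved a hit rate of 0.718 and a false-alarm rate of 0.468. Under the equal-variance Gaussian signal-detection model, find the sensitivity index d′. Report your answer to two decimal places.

d′ = 0.66

z(H) = z(0.718) = 0.5769
z(FA) = z(0.468) = -0.0803
d' = z(H) − z(FA) = 0.5769 − (-0.0803) = 0.6572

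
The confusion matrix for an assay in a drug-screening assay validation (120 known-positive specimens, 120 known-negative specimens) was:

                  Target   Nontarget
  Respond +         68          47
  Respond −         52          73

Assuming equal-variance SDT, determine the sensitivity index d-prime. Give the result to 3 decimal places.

H = 68/120 = 0.5667
FA = 47/120 = 0.3917
z(H) = 0.1680
z(FA) = -0.2749
d' = z(H) − z(FA) = 0.1680 − (-0.2749) = 0.4429

d-prime = 0.443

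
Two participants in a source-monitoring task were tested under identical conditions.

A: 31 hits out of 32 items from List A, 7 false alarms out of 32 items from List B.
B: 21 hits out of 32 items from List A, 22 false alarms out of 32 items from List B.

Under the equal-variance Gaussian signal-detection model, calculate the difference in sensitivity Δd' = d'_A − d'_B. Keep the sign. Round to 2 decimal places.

Δd' = 2.73

A: z(0.9688) = 1.863, z(0.2188) = -0.776, d' = 2.639
B: z(0.6562) = 0.402, z(0.6875) = 0.489, d' = -0.087
Δd' = d'_A − d'_B = 2.639 − (-0.087) = 2.726
A has the higher sensitivity.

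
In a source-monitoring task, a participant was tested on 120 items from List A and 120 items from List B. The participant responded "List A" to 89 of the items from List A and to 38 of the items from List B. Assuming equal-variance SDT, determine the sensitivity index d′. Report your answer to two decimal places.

d′ = 1.13

H = 89/120 = 0.7417
FA = 38/120 = 0.3167
Φ⁻¹(H) = Φ⁻¹(0.7417) = 0.6486
Φ⁻¹(FA) = Φ⁻¹(0.3167) = -0.4769
d' = z(H) − z(FA) = 0.6486 − (-0.4769) = 1.1255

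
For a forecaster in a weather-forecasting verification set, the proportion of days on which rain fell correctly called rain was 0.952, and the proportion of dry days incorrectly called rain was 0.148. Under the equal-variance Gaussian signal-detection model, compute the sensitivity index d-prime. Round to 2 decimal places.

z(0.952) = 1.6646, z(0.148) = -1.0450
d' = z(H) − z(FA) = 1.6646 − (-1.0450) = 2.7096

d-prime = 2.71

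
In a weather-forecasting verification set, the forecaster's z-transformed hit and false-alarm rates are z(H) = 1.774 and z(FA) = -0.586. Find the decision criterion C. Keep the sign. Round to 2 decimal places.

c = −½·[z(H) + z(FA)] = −½·(1.774 + (-0.586)) = -0.594

C = -0.59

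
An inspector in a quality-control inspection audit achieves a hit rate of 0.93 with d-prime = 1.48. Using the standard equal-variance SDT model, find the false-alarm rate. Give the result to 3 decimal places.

false-alarm rate = 0.498

z(hit rate) = z(0.93) = 1.4758
z(FA) = z(H) − d' = 1.4758 − 1.48 = -0.0042
false-alarm rate = Φ(-0.0042) = 0.4983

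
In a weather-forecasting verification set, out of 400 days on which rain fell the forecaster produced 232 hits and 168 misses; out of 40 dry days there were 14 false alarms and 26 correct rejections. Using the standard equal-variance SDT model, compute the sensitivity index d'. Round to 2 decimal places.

H = 232/400 = 0.5800
FA = 14/40 = 0.3500
Φ⁻¹(0.5800) = 0.2019, Φ⁻¹(0.3500) = -0.3853
d' = z(H) − z(FA) = 0.2019 − (-0.3853) = 0.5872

d' = 0.59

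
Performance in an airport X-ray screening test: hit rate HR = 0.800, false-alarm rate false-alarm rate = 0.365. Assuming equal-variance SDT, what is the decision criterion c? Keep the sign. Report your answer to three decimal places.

c = -0.248

Φ⁻¹(H) = Φ⁻¹(0.800) = 0.8416
Φ⁻¹(FA) = Φ⁻¹(0.365) = -0.3451
c = −½·[z(H) + z(FA)] = −0.5 × (0.8416 + (-0.3451)) = -0.24825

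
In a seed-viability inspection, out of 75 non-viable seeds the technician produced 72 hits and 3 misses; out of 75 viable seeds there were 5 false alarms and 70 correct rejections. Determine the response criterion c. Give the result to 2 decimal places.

c = -0.12

H = 72/75 = 0.9600
FA = 5/75 = 0.0667
z(H) = 1.7507
z(FA) = -1.5008
c = −½·[z(H) + z(FA)] = −0.5 × (1.7507 + (-1.5008)) = -0.12495
c < 0: the technician has a liberal response bias.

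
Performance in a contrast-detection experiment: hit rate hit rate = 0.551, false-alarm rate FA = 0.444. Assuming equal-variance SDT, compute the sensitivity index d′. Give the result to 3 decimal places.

z(H) = 0.1282
z(FA) = -0.1408
d' = z(H) − z(FA) = 0.1282 − (-0.1408) = 0.2690

d′ = 0.269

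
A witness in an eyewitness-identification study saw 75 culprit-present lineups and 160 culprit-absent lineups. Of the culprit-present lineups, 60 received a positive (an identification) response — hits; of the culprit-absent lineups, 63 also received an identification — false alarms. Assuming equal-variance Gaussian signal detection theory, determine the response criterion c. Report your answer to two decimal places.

H = 60/75 = 0.8000
FA = 63/160 = 0.3937
z(H) = z(0.8000) = 0.842
z(FA) = z(0.3937) = -0.270
c = −½·[z(H) + z(FA)] = −0.5 × (0.842 + (-0.270)) = -0.286
c < 0: the witness has a liberal response bias.

c = -0.29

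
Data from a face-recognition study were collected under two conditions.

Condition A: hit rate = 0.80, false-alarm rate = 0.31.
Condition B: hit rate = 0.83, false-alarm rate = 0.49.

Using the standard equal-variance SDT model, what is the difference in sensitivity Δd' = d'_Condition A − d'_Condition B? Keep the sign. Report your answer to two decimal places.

Condition A: z(0.80) = 0.842, z(0.31) = -0.496, d' = 1.338
Condition B: z(0.83) = 0.954, z(0.49) = -0.025, d' = 0.979
Δd' = d'_Condition A − d'_Condition B = 1.338 − 0.979 = 0.359
Condition A has the higher sensitivity.

Δd' = 0.36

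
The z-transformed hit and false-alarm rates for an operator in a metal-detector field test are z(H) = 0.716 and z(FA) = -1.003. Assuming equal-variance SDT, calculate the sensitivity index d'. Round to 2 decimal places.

d' = 1.72

d' = z(H) − z(FA) = 0.716 − (-1.003) = 1.719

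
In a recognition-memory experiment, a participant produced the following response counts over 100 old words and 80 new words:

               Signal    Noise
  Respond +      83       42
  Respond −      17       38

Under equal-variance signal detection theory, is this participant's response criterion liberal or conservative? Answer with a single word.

liberal

z(H) = 0.954, z(FA) = 0.063
c = −½·(z(H) + z(FA)) = -0.5085
c < 0 → liberal criterion (biased toward responding “yes”).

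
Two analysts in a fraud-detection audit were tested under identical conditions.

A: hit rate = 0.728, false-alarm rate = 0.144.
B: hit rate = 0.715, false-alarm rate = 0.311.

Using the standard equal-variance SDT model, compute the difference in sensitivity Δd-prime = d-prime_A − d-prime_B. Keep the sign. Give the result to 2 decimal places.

A: z(0.728) = 0.607, z(0.144) = -1.063, d' = 1.670
B: z(0.715) = 0.568, z(0.311) = -0.493, d' = 1.061
Δd' = d'_A − d'_B = 1.670 − 1.061 = 0.609
A has the higher sensitivity.

Δd-prime = 0.61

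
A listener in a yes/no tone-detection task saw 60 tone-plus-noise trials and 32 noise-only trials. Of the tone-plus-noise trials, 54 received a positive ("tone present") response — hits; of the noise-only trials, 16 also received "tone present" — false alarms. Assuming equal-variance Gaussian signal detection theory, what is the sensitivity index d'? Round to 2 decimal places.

H = 54/60 = 0.9000
FA = 16/32 = 0.5000
Φ⁻¹(H) = Φ⁻¹(0.9000) = 1.282
Φ⁻¹(FA) = Φ⁻¹(0.5000) = 0.000
d' = z(H) − z(FA) = 1.282 − 0.000 = 1.282

d' = 1.28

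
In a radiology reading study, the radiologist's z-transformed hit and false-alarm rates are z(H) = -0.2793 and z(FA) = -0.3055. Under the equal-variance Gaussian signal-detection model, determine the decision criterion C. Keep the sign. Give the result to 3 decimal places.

c = −½·[z(H) + z(FA)] = −½·(-0.2793 + (-0.3055)) = 0.2924

C = 0.292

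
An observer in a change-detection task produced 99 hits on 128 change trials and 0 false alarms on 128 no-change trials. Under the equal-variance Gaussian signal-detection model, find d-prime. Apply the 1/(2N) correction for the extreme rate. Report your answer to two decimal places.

The false-alarm rate is 0/128 = 0, so apply the 1/(2N) correction: FA → 1/(2·128) = 0.00391.
z(H) = z(0.77344) = 0.750
z(FA) = z(0.00391) = -2.660
d' = 0.750 − (-2.660) = 3.410

d-prime = 3.41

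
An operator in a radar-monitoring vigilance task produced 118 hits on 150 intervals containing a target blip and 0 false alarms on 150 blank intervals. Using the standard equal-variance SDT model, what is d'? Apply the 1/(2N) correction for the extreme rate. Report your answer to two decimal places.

The false-alarm rate is 0/150 = 0, so apply the 1/(2N) correction: FA → 1/(2·150) = 0.00333.
z(H) = z(0.78667) = 0.795
z(FA) = z(0.00333) = -2.713
d' = 0.795 − (-2.713) = 3.508

d' = 3.51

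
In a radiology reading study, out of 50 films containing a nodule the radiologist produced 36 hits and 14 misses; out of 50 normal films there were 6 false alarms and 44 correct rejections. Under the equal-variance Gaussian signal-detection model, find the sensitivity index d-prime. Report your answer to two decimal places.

d-prime = 1.76

H = 36/50 = 0.7200
FA = 6/50 = 0.1200
Φ⁻¹(H) = Φ⁻¹(0.7200) = 0.583
Φ⁻¹(FA) = Φ⁻¹(0.1200) = -1.175
d' = z(H) − z(FA) = 0.583 − (-1.175) = 1.758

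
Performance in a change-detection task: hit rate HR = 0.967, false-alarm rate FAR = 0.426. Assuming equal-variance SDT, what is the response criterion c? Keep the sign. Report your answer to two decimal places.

z(H) = 1.8384
z(FA) = -0.1866
c = −½·[z(H) + z(FA)] = −0.5 × (1.8384 + (-0.1866)) = -0.8259
c < 0: the observer has a liberal response bias.

c = -0.83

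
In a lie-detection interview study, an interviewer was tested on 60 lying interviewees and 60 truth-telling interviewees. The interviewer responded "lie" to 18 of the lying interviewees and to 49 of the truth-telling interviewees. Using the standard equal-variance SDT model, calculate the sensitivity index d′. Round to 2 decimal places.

H = 18/60 = 0.3000
FA = 49/60 = 0.8167
z(H) = z(0.3000) = -0.524
z(FA) = z(0.8167) = 0.903
d' = z(H) − z(FA) = -0.524 − 0.903 = -1.427

d′ = -1.43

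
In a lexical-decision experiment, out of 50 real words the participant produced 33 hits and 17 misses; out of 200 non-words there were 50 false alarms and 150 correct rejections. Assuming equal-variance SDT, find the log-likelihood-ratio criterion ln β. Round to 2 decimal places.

H = 33/50 = 0.6600
FA = 50/200 = 0.2500
z(H) = z(0.6600) = 0.412
z(FA) = z(0.2500) = -0.674
ln β = −½·[z(H)² − z(FA)²] = −0.5 × (0.170 − 0.454) = 0.142

ln β = 0.14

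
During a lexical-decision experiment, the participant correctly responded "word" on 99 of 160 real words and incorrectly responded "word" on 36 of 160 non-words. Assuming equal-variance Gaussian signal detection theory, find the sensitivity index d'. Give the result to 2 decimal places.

d' = 1.06

H = 99/160 = 0.6188
FA = 36/160 = 0.2250
z(H) = z(0.6188) = 0.302
z(FA) = z(0.2250) = -0.755
d' = z(H) − z(FA) = 0.302 − (-0.755) = 1.057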